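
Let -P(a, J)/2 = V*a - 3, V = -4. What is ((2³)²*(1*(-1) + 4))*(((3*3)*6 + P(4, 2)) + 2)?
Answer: 18048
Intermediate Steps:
P(a, J) = 6 + 8*a (P(a, J) = -2*(-4*a - 3) = -2*(-3 - 4*a) = 6 + 8*a)
((2³)²*(1*(-1) + 4))*(((3*3)*6 + P(4, 2)) + 2) = ((2³)²*(1*(-1) + 4))*(((3*3)*6 + (6 + 8*4)) + 2) = (8²*(-1 + 4))*((9*6 + (6 + 32)) + 2) = (64*3)*((54 + 38) + 2) = 192*(92 + 2) = 192*94 = 18048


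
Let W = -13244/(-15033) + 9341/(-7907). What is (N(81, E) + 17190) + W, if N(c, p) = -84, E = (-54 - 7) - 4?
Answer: 2033284912741/118865931 ≈ 17106.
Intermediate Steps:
W = -35702945/118865931 (W = -13244*(-1/15033) + 9341*(-1/7907) = 13244/15033 - 9341/7907 = -35702945/118865931 ≈ -0.30036)
E = -65 (E = -61 - 4 = -65)
(N(81, E) + 17190) + W = (-84 + 17190) - 35702945/118865931 = 17106 - 35702945/118865931 = 2033284912741/118865931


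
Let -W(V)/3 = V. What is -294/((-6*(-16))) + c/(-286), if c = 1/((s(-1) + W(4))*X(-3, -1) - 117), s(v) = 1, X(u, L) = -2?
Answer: -665657/217360 ≈ -3.0625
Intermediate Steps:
W(V) = -3*V
c = -1/95 (c = 1/((1 - 3*4)*(-2) - 117) = 1/((1 - 12)*(-2) - 117) = 1/(-11*(-2) - 117) = 1/(22 - 117) = 1/(-95) = -1/95 ≈ -0.010526)
-294/((-6*(-16))) + c/(-286) = -294/((-6*(-16))) - 1/95/(-286) = -294/96 - 1/95*(-1/286) = -294*1/96 + 1/27170 = -49/16 + 1/27170 = -665657/217360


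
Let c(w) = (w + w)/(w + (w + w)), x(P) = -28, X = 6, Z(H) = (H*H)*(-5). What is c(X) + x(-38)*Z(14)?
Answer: 82322/3 ≈ 27441.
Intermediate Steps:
Z(H) = -5*H² (Z(H) = H²*(-5) = -5*H²)
c(w) = ⅔ (c(w) = (2*w)/(w + 2*w) = (2*w)/((3*w)) = (2*w)*(1/(3*w)) = ⅔)
c(X) + x(-38)*Z(14) = ⅔ - (-140)*14² = ⅔ - (-140)*196 = ⅔ - 28*(-980) = ⅔ + 27440 = 82322/3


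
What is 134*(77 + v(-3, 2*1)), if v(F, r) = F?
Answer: 9916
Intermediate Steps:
134*(77 + v(-3, 2*1)) = 134*(77 - 3) = 134*74 = 9916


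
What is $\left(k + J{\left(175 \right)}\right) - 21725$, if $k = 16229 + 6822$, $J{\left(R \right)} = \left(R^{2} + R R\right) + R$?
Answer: $62751$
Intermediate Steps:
$J{\left(R \right)} = R + 2 R^{2}$ ($J{\left(R \right)} = \left(R^{2} + R^{2}\right) + R = 2 R^{2} + R = R + 2 R^{2}$)
$k = 23051$
$\left(k + J{\left(175 \right)}\right) - 21725 = \left(23051 + 175 \left(1 + 2 \cdot 175\right)\right) - 21725 = \left(23051 + 175 \left(1 + 350\right)\right) - 21725 = \left(23051 + 175 \cdot 351\right) - 21725 = \left(23051 + 61425\right) - 21725 = 84476 - 21725 = 62751$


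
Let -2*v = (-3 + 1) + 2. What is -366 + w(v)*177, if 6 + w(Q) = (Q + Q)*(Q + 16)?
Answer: -1428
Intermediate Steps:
v = 0 (v = -((-3 + 1) + 2)/2 = -(-2 + 2)/2 = -½*0 = 0)
w(Q) = -6 + 2*Q*(16 + Q) (w(Q) = -6 + (Q + Q)*(Q + 16) = -6 + (2*Q)*(16 + Q) = -6 + 2*Q*(16 + Q))
-366 + w(v)*177 = -366 + (-6 + 2*0² + 32*0)*177 = -366 + (-6 + 2*0 + 0)*177 = -366 + (-6 + 0 + 0)*177 = -366 - 6*177 = -366 - 1062 = -1428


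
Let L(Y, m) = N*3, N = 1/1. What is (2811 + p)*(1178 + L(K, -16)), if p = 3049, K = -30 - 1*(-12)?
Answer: 6920660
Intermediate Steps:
K = -18 (K = -30 + 12 = -18)
N = 1
L(Y, m) = 3 (L(Y, m) = 1*3 = 3)
(2811 + p)*(1178 + L(K, -16)) = (2811 + 3049)*(1178 + 3) = 5860*1181 = 6920660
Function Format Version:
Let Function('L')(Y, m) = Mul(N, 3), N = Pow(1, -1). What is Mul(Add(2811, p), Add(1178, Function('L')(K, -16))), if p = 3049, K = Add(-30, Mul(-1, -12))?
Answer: 6920660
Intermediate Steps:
K = -18 (K = Add(-30, 12) = -18)
N = 1
Function('L')(Y, m) = 3 (Function('L')(Y, m) = Mul(1, 3) = 3)
Mul(Add(2811, p), Add(1178, Function('L')(K, -16))) = Mul(Add(2811, 3049), Add(1178, 3)) = Mul(5860, 1181) = 6920660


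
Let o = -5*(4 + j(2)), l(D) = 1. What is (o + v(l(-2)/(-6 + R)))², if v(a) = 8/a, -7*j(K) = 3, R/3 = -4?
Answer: 1283689/49 ≈ 26198.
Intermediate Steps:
R = -12 (R = 3*(-4) = -12)
j(K) = -3/7 (j(K) = -⅐*3 = -3/7)
o = -125/7 (o = -5*(4 - 3/7) = -5*25/7 = -125/7 ≈ -17.857)
(o + v(l(-2)/(-6 + R)))² = (-125/7 + 8/((1/(-6 - 12))))² = (-125/7 + 8/((1/(-18))))² = (-125/7 + 8/((1*(-1/18))))² = (-125/7 + 8/(-1/18))² = (-125/7 + 8*(-18))² = (-125/7 - 144)² = (-1133/7)² = 1283689/49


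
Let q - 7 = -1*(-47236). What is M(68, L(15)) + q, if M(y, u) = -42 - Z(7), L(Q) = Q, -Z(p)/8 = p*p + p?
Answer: 47649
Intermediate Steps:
Z(p) = -8*p - 8*p² (Z(p) = -8*(p*p + p) = -8*(p² + p) = -8*(p + p²) = -8*p - 8*p²)
q = 47243 (q = 7 - 1*(-47236) = 7 + 47236 = 47243)
M(y, u) = 406 (M(y, u) = -42 - (-8)*7*(1 + 7) = -42 - (-8)*7*8 = -42 - 1*(-448) = -42 + 448 = 406)
M(68, L(15)) + q = 406 + 47243 = 47649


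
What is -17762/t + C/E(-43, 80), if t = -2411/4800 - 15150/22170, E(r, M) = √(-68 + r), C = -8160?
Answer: 63005366400/4205729 + 2720*I*√111/37 ≈ 14981.0 + 774.51*I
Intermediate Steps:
t = -4205729/3547200 (t = -2411*1/4800 - 15150*1/22170 = -2411/4800 - 505/739 = -4205729/3547200 ≈ -1.1856)
-17762/t + C/E(-43, 80) = -17762/(-4205729/3547200) - 8160/√(-68 - 43) = -17762*(-3547200/4205729) - 8160*(-I*√111/111) = 63005366400/4205729 - 8160*(-I*√111/111) = 63005366400/4205729 - (-2720)*I*√111/37 = 63005366400/4205729 + 2720*I*√111/37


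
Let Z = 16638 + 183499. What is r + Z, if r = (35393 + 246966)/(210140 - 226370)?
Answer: 3247941151/16230 ≈ 2.0012e+5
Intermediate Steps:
r = -282359/16230 (r = 282359/(-16230) = 282359*(-1/16230) = -282359/16230 ≈ -17.397)
Z = 200137
r + Z = -282359/16230 + 200137 = 3247941151/16230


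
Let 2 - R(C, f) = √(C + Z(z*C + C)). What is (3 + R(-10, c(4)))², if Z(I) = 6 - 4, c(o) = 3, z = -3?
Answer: 17 - 20*I*√2 ≈ 17.0 - 28.284*I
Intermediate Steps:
Z(I) = 2
R(C, f) = 2 - √(2 + C) (R(C, f) = 2 - √(C + 2) = 2 - √(2 + C))
(3 + R(-10, c(4)))² = (3 + (2 - √(2 - 10)))² = (3 + (2 - √(-8)))² = (3 + (2 - 2*I*√2))² = (5 - 2*I*√2)²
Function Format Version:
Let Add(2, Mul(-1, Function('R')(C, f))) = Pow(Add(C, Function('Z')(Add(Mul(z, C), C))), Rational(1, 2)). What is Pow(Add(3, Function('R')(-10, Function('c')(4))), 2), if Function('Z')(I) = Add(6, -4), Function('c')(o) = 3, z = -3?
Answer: Add(17, Mul(-20, I, Pow(2, Rational(1, 2)))) ≈ Add(17.000, Mul(-28.284, I))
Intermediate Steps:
Function('Z')(I) = 2
Function('R')(C, f) = Add(2, Mul(-1, Pow(Add(2, C), Rational(1, 2)))) (Function('R')(C, f) = Add(2, Mul(-1, Pow(Add(C, 2), Rational(1, 2)))) = Add(2, Mul(-1, Pow(Add(2, C), Rational(1, 2)))))
Pow(Add(3, Function('R')(-10, Function('c')(4))), 2) = Pow(Add(3, Add(2, Mul(-1, Pow(Add(2, -10), Rational(1, 2))))), 2) = Pow(Add(3, Add(2, Mul(-1, Pow(-8, Rational(1, 2))))), 2) = Pow(Add(3, Add(2, Mul(-1, Mul(2, I, Pow(2, Rational(1, 2)))))), 2) = Pow(Add(3, Add(2, Mul(-2, I, Pow(2, Rational(1, 2))))), 2) = Pow(Add(5, Mul(-2, I, Pow(2, Rational(1, 2)))), 2)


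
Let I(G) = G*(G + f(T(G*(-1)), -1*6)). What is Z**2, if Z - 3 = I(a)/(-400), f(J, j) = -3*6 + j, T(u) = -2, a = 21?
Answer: 1595169/160000 ≈ 9.9698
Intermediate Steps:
f(J, j) = -18 + j
I(G) = G*(-24 + G) (I(G) = G*(G + (-18 - 1*6)) = G*(G + (-18 - 6)) = G*(G - 24) = G*(-24 + G))
Z = 1263/400 (Z = 3 + (21*(-24 + 21))/(-400) = 3 + (21*(-3))*(-1/400) = 3 - 63*(-1/400) = 3 + 63/400 = 1263/400 ≈ 3.1575)
Z**2 = (1263/400)**2 = 1595169/160000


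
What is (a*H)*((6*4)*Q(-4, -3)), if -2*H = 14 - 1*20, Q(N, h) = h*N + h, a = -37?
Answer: -23976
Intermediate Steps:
Q(N, h) = h + N*h (Q(N, h) = N*h + h = h + N*h)
H = 3 (H = -(14 - 1*20)/2 = -(14 - 20)/2 = -½*(-6) = 3)
(a*H)*((6*4)*Q(-4, -3)) = (-37*3)*((6*4)*(-3*(1 - 4))) = -2664*(-3*(-3)) = -2664*9 = -111*216 = -23976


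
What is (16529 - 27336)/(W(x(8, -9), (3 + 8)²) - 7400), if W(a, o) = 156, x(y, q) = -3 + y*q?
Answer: 10807/7244 ≈ 1.4919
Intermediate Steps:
x(y, q) = -3 + q*y
(16529 - 27336)/(W(x(8, -9), (3 + 8)²) - 7400) = (16529 - 27336)/(156 - 7400) = -10807/(-7244) = -10807*(-1/7244) = 10807/7244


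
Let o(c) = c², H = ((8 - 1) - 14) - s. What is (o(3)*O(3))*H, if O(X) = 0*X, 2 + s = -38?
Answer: 0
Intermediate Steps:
s = -40 (s = -2 - 38 = -40)
H = 33 (H = ((8 - 1) - 14) - 1*(-40) = (7 - 14) + 40 = -7 + 40 = 33)
O(X) = 0
(o(3)*O(3))*H = (3²*0)*33 = (9*0)*33 = 0*33 = 0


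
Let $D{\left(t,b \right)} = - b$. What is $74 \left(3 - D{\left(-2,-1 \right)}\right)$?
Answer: $148$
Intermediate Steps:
$74 \left(3 - D{\left(-2,-1 \right)}\right) = 74 \left(3 - \left(-1\right) \left(-1\right)\right) = 74 \left(3 - 1\right) = 74 \cdot 2 = 148$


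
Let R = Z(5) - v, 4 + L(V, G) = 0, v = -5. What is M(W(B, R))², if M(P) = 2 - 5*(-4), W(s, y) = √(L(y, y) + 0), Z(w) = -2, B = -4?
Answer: 484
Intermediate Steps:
L(V, G) = -4 (L(V, G) = -4 + 0 = -4)
R = 3 (R = -2 - 1*(-5) = -2 + 5 = 3)
W(s, y) = 2*I (W(s, y) = √(-4 + 0) = √(-4) = 2*I)
M(P) = 22 (M(P) = 2 + 20 = 22)
M(W(B, R))² = 22² = 484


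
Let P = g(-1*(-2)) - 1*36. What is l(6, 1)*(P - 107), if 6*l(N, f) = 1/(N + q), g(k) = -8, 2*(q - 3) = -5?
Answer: -151/39 ≈ -3.8718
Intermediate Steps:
q = 1/2 (q = 3 + (1/2)*(-5) = 3 - 5/2 = 1/2 ≈ 0.50000)
l(N, f) = 1/(6*(1/2 + N)) (l(N, f) = 1/(6*(N + 1/2)) = 1/(6*(1/2 + N)))
P = -44 (P = -8 - 1*36 = -8 - 36 = -44)
l(6, 1)*(P - 107) = (1/(3*(1 + 2*6)))*(-44 - 107) = (1/(3*(1 + 12)))*(-151) = ((1/3)/13)*(-151) = ((1/3)*(1/13))*(-151) = (1/39)*(-151) = -151/39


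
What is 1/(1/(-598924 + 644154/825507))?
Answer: -164805103438/275169 ≈ -5.9892e+5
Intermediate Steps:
1/(1/(-598924 + 644154/825507)) = 1/(1/(-598924 + 644154*(1/825507))) = 1/(1/(-598924 + 214718/275169)) = 1/(1/(-164805103438/275169)) = 1/(-275169/164805103438) = -164805103438/275169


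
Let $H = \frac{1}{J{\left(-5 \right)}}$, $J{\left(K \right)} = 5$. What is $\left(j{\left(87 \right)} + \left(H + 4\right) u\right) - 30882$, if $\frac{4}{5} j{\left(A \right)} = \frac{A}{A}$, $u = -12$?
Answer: $- \frac{618623}{20} \approx -30931.0$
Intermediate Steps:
$H = \frac{1}{5} \approx 0.2$
$j{\left(A \right)} = \frac{5}{4}$ ($j{\left(A \right)} = \frac{5 \frac{A}{A}}{4} = \frac{5}{4} \cdot 1 = \frac{5}{4}$)
$\left(j{\left(87 \right)} + \left(H + 4\right) u\right) - 30882 = \left(\frac{5}{4} + \left(\frac{1}{5} + 4\right) \left(-12\right)\right) - 30882 = \left(\frac{5}{4} + \frac{21}{5} \left(-12\right)\right) - 30882 = \left(\frac{5}{4} - \frac{252}{5}\right) - 30882 = - \frac{983}{20} - 30882 = - \frac{618623}{20}$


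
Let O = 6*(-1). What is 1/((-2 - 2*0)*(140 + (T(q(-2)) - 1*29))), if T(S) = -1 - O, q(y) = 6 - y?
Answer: -1/232 ≈ -0.0043103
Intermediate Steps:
O = -6
T(S) = 5 (T(S) = -1 - 1*(-6) = -1 + 6 = 5)
1/((-2 - 2*0)*(140 + (T(q(-2)) - 1*29))) = 1/((-2 - 2*0)*(140 + (5 - 1*29))) = 1/((-2 + 0)*(140 + (5 - 29))) = 1/(-2*(140 - 24)) = 1/(-2*116) = 1/(-232) = -1/232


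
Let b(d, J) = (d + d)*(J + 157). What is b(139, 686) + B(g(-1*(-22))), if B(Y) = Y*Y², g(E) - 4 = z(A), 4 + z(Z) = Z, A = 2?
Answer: 234362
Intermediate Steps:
z(Z) = -4 + Z
g(E) = 2 (g(E) = 4 + (-4 + 2) = 4 - 2 = 2)
B(Y) = Y³
b(d, J) = 2*d*(157 + J) (b(d, J) = (2*d)*(157 + J) = 2*d*(157 + J))
b(139, 686) + B(g(-1*(-22))) = 2*139*(157 + 686) + 2³ = 2*139*843 + 8 = 234354 + 8 = 234362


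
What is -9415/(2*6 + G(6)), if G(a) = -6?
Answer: -9415/6 ≈ -1569.2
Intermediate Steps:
-9415/(2*6 + G(6)) = -9415/(2*6 - 6) = -9415/(12 - 6) = -9415/6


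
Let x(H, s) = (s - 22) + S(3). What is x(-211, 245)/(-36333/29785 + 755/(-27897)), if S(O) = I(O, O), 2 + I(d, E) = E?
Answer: -5816385015/32377168 ≈ -179.64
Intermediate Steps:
I(d, E) = -2 + E
S(O) = -2 + O
x(H, s) = -21 + s (x(H, s) = (s - 22) + (-2 + 3) = (-22 + s) + 1 = -21 + s)
x(-211, 245)/(-36333/29785 + 755/(-27897)) = (-21 + 245)/(-36333/29785 + 755/(-27897)) = 224/(-36333*1/29785 + 755*(-1/27897)) = 224/(-36333/29785 - 755/27897) = 224/(-1036069376/830912145) = 224*(-830912145/1036069376) = -5816385015/32377168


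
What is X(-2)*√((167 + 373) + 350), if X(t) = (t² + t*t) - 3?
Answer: 5*√890 ≈ 149.16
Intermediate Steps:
X(t) = -3 + 2*t² (X(t) = (t² + t²) - 3 = 2*t² - 3 = -3 + 2*t²)
X(-2)*√((167 + 373) + 350) = (-3 + 2*(-2)²)*√((167 + 373) + 350) = (-3 + 2*4)*√(540 + 350) = (-3 + 8)*√890 = 5*√890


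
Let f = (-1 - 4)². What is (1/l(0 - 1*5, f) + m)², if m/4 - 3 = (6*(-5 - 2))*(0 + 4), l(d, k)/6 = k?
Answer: 9800802001/22500 ≈ 4.3559e+5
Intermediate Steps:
f = 25 (f = (-5)² = 25)
l(d, k) = 6*k
m = -660 (m = 12 + 4*((6*(-5 - 2))*(0 + 4)) = 12 + 4*((6*(-7))*4) = 12 + 4*(-42*4) = 12 + 4*(-168) = 12 - 672 = -660)
(1/l(0 - 1*5, f) + m)² = (1/(6*25) - 660)² = (1/150 - 660)² = (-98999/150)² = 9800802001/22500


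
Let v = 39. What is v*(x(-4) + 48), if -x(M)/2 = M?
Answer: 2184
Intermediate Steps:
x(M) = -2*M
v*(x(-4) + 48) = 39*(-2*(-4) + 48) = 39*(8 + 48) = 39*56 = 2184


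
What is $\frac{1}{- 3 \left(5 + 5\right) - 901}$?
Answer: $- \frac{1}{931} \approx -0.0010741$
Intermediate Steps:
$\frac{1}{- 3 \left(5 + 5\right) - 901} = \frac{1}{\left(-3\right) 10 - 901} = \frac{1}{-30 - 901} = \frac{1}{-931} = - \frac{1}{931}$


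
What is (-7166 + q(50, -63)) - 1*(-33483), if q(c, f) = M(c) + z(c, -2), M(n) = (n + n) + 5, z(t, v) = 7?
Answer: 26429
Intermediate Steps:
M(n) = 5 + 2*n (M(n) = 2*n + 5 = 5 + 2*n)
q(c, f) = 12 + 2*c (q(c, f) = (5 + 2*c) + 7 = 12 + 2*c)
(-7166 + q(50, -63)) - 1*(-33483) = (-7166 + (12 + 2*50)) - 1*(-33483) = (-7166 + (12 + 100)) + 33483 = (-7166 + 112) + 33483 = -7054 + 33483 = 26429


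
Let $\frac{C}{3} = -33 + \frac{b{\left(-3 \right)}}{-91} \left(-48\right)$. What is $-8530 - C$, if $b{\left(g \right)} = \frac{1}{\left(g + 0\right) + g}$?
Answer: $- \frac{767197}{91} \approx -8430.7$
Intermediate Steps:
$b{\left(g \right)} = \frac{1}{2 g}$ ($b{\left(g \right)} = \frac{1}{g + g} = \frac{1}{2 g}$)
$C = - \frac{9033}{91}$ ($C = 3 \left(-33 + \frac{\frac{1}{2} \frac{1}{-3}}{-91} \left(-48\right)\right) = 3 \left(-33 + \frac{1}{2} \left(- \frac{1}{3}\right) \left(- \frac{1}{91}\right) \left(-48\right)\right) = 3 \left(-33 + \left(- \frac{1}{6}\right) \left(- \frac{1}{91}\right) \left(-48\right)\right) = 3 \left(-33 + \frac{1}{546} \left(-48\right)\right) = 3 \left(-33 - \frac{8}{91}\right) = 3 \left(- \frac{3011}{91}\right) = - \frac{9033}{91} \approx -99.264$)
$-8530 - C = -8530 - - \frac{9033}{91} = -8530 + \frac{9033}{91} = - \frac{767197}{91}$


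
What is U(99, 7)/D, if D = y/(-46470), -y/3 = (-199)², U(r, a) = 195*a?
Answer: 21143850/39601 ≈ 533.92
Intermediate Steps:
y = -118803 (y = -3*(-199)² = -3*39601 = -118803)
D = 39601/15490 (D = -118803/(-46470) = -118803*(-1/46470) = 39601/15490 ≈ 2.5566)
U(99, 7)/D = (195*7)/(39601/15490) = 1365*(15490/39601) = 21143850/39601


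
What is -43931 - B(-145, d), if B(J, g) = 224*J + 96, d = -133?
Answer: -11547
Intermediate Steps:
B(J, g) = 96 + 224*J
-43931 - B(-145, d) = -43931 - (96 + 224*(-145)) = -43931 - (96 - 32480) = -43931 - 1*(-32384) = -43931 + 32384 = -11547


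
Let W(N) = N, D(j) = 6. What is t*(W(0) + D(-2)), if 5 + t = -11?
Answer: -96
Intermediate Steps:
t = -16 (t = -5 - 11 = -16)
t*(W(0) + D(-2)) = -16*(0 + 6) = -16*6 = -96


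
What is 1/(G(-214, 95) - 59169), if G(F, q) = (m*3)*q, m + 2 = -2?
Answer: -1/60309 ≈ -1.6581e-5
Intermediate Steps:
m = -4 (m = -2 - 2 = -4)
G(F, q) = -12*q (G(F, q) = (-4*3)*q = -12*q)
1/(G(-214, 95) - 59169) = 1/(-12*95 - 59169) = 1/(-1140 - 59169) = 1/(-60309) = -1/60309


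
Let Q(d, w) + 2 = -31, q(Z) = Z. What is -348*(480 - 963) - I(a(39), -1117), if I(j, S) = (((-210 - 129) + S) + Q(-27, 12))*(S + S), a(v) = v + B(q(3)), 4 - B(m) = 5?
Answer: -3158342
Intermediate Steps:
B(m) = -1 (B(m) = 4 - 1*5 = 4 - 5 = -1)
Q(d, w) = -33 (Q(d, w) = -2 - 31 = -33)
a(v) = -1 + v (a(v) = v - 1 = -1 + v)
I(j, S) = 2*S*(-372 + S) (I(j, S) = (((-210 - 129) + S) - 33)*(S + S) = ((-339 + S) - 33)*(2*S) = (-372 + S)*(2*S) = 2*S*(-372 + S))
-348*(480 - 963) - I(a(39), -1117) = -348*(480 - 963) - 2*(-1117)*(-372 - 1117) = -348*(-483) - 2*(-1117)*(-1489) = 168084 - 1*3326426 = 168084 - 3326426 = -3158342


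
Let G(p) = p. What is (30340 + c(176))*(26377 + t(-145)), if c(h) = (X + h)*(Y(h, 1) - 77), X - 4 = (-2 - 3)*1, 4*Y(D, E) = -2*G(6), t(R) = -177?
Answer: 428108000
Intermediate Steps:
Y(D, E) = -3 (Y(D, E) = (-2*6)/4 = (¼)*(-12) = -3)
X = -1 (X = 4 + (-2 - 3)*1 = 4 - 5*1 = 4 - 5 = -1)
c(h) = 80 - 80*h (c(h) = (-1 + h)*(-3 - 77) = (-1 + h)*(-80) = 80 - 80*h)
(30340 + c(176))*(26377 + t(-145)) = (30340 + (80 - 80*176))*(26377 - 177) = (30340 + (80 - 14080))*26200 = (30340 - 14000)*26200 = 16340*26200 = 428108000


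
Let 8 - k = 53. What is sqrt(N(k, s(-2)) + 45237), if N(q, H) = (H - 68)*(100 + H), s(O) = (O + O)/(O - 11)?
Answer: sqrt(6497533)/13 ≈ 196.08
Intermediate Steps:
k = -45 (k = 8 - 1*53 = 8 - 53 = -45)
s(O) = 2*O/(-11 + O) (s(O) = (2*O)/(-11 + O) = 2*O/(-11 + O))
N(q, H) = (-68 + H)*(100 + H)
sqrt(N(k, s(-2)) + 45237) = sqrt((-6800 + (2*(-2)/(-11 - 2))**2 + 32*(2*(-2)/(-11 - 2))) + 45237) = sqrt((-6800 + (2*(-2)/(-13))**2 + 32*(2*(-2)/(-13))) + 45237) = sqrt((-6800 + (2*(-2)*(-1/13))**2 + 32*(2*(-2)*(-1/13))) + 45237) = sqrt((-6800 + (4/13)**2 + 32*(4/13)) + 45237) = sqrt((-6800 + 16/169 + 128/13) + 45237) = sqrt(-1147520/169 + 45237) = sqrt(6497533/169) = sqrt(6497533)/13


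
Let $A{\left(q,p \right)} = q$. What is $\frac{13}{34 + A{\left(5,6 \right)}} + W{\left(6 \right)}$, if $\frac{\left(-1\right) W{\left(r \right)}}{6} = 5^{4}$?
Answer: $- \frac{11249}{3} \approx -3749.7$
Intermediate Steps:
$W{\left(r \right)} = -3750$ ($W{\left(r \right)} = - 6 \cdot 5^{4} = \left(-6\right) 625 = -3750$)
$\frac{13}{34 + A{\left(5,6 \right)}} + W{\left(6 \right)} = \frac{13}{34 + 5} - 3750 = \frac{13}{39} - 3750 = 13 \cdot \frac{1}{39} - 3750 = \frac{1}{3} - 3750 = - \frac{11249}{3}$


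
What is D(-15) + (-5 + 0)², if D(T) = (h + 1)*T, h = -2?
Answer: 40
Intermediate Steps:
D(T) = -T (D(T) = (-2 + 1)*T = -T)
D(-15) + (-5 + 0)² = -1*(-15) + (-5 + 0)² = 15 + (-5)² = 15 + 25 = 40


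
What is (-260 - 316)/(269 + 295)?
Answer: -48/47 ≈ -1.0213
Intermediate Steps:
(-260 - 316)/(269 + 295) = -576/564 = -576*1/564 = -48/47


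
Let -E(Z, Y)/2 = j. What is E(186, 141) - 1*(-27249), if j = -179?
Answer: 27607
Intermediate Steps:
E(Z, Y) = 358 (E(Z, Y) = -2*(-179) = 358)
E(186, 141) - 1*(-27249) = 358 - 1*(-27249) = 358 + 27249 = 27607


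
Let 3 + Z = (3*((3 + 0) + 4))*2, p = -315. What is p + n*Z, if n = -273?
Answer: -10962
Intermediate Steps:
Z = 39 (Z = -3 + (3*((3 + 0) + 4))*2 = -3 + (3*(3 + 4))*2 = -3 + (3*7)*2 = -3 + 21*2 = -3 + 42 = 39)
p + n*Z = -315 - 273*39 = -315 - 10647 = -10962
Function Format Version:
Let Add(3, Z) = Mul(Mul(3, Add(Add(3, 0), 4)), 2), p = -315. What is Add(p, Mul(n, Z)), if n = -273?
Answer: -10962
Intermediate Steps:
Z = 39 (Z = Add(-3, Mul(Mul(3, Add(Add(3, 0), 4)), 2)) = Add(-3, Mul(Mul(3, Add(3, 4)), 2)) = Add(-3, Mul(Mul(3, 7), 2)) = Add(-3, Mul(21, 2)) = Add(-3, 42) = 39)
Add(p, Mul(n, Z)) = Add(-315, Mul(-273, 39)) = Add(-315, -10647) = -10962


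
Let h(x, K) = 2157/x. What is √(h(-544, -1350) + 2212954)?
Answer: √40930723846/136 ≈ 1487.6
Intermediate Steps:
√(h(-544, -1350) + 2212954) = √(2157/(-544) + 2212954) = √(2157*(-1/544) + 2212954) = √(-2157/544 + 2212954) = √(1203844819/544) = √40930723846/136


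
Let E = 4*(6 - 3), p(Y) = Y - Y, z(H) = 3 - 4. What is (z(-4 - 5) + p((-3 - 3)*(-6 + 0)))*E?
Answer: -12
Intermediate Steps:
z(H) = -1
p(Y) = 0
E = 12 (E = 4*3 = 12)
(z(-4 - 5) + p((-3 - 3)*(-6 + 0)))*E = (-1 + 0)*12 = -1*12 = -12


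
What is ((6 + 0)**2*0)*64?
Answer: 0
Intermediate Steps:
((6 + 0)**2*0)*64 = (6**2*0)*64 = (36*0)*64 = 0*64 = 0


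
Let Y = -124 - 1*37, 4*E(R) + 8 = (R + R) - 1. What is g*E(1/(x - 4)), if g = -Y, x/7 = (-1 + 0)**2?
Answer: -4025/12 ≈ -335.42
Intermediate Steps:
x = 7 (x = 7*(-1 + 0)**2 = 7*(-1)**2 = 7*1 = 7)
E(R) = -9/4 + R/2 (E(R) = -2 + ((R + R) - 1)/4 = -2 + (2*R - 1)/4 = -2 + (-1 + 2*R)/4 = -2 + (-1/4 + R/2) = -9/4 + R/2)
Y = -161 (Y = -124 - 37 = -161)
g = 161 (g = -1*(-161) = 161)
g*E(1/(x - 4)) = 161*(-9/4 + 1/(2*(7 - 4))) = 161*(-9/4 + (1/2)/3) = 161*(-9/4 + (1/2)*(1/3)) = 161*(-9/4 + 1/6) = 161*(-25/12) = -4025/12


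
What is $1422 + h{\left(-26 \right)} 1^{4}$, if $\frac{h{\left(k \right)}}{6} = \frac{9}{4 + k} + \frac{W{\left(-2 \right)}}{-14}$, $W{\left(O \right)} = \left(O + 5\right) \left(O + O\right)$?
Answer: $\frac{109701}{77} \approx 1424.7$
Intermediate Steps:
$W{\left(O \right)} = 2 O \left(5 + O\right)$ ($W{\left(O \right)} = \left(5 + O\right) 2 O = 2 O \left(5 + O\right)$)
$h{\left(k \right)} = \frac{36}{7} + \frac{54}{4 + k}$ ($h{\left(k \right)} = 6 \left(\frac{9}{4 + k} + \frac{2 \left(-2\right) \left(5 - 2\right)}{-14}\right) = 6 \left(\frac{9}{4 + k} + 2 \left(-2\right) 3 \left(- \frac{1}{14}\right)\right) = 6 \left(\frac{9}{4 + k} - - \frac{6}{7}\right) = 6 \left(\frac{9}{4 + k} + \frac{6}{7}\right) = 6 \left(\frac{6}{7} + \frac{9}{4 + k}\right) = \frac{36}{7} + \frac{54}{4 + k}$)
$1422 + h{\left(-26 \right)} 1^{4} = 1422 + \frac{18 \left(29 + 2 \left(-26\right)\right)}{7 \left(4 - 26\right)} 1^{4} = 1422 + \frac{18 \left(29 - 52\right)}{7 \left(-22\right)} 1 = 1422 + \frac{18}{7} \left(- \frac{1}{22}\right) \left(-23\right) 1 = 1422 + \frac{207}{77} \cdot 1 = 1422 + \frac{207}{77} = \frac{109701}{77}$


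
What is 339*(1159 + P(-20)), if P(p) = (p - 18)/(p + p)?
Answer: 7864461/20 ≈ 3.9322e+5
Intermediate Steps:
P(p) = (-18 + p)/(2*p) (P(p) = (-18 + p)/((2*p)) = (-18 + p)*(1/(2*p)) = (-18 + p)/(2*p))
339*(1159 + P(-20)) = 339*(1159 + (½)*(-18 - 20)/(-20)) = 339*(1159 + (½)*(-1/20)*(-38)) = 339*(1159 + 19/20) = 339*(23199/20) = 7864461/20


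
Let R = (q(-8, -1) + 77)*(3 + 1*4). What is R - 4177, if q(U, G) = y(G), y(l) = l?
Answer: -3645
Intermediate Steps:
q(U, G) = G
R = 532 (R = (-1 + 77)*(3 + 1*4) = 76*(3 + 4) = 76*7 = 532)
R - 4177 = 532 - 4177 = -3645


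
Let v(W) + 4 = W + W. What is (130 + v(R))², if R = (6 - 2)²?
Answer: 24964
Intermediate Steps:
R = 16 (R = 4² = 16)
v(W) = -4 + 2*W (v(W) = -4 + (W + W) = -4 + 2*W)
(130 + v(R))² = (130 + (-4 + 2*16))² = (130 + (-4 + 32))² = (130 + 28)² = 158² = 24964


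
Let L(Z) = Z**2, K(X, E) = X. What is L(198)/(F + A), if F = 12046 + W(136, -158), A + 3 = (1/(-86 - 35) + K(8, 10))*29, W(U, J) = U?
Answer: 2371842/750851 ≈ 3.1589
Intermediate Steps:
A = 27680/121 (A = -3 + (1/(-86 - 35) + 8)*29 = -3 + (1/(-121) + 8)*29 = -3 + (-1/121 + 8)*29 = -3 + (967/121)*29 = -3 + 28043/121 = 27680/121 ≈ 228.76)
F = 12182 (F = 12046 + 136 = 12182)
L(198)/(F + A) = 198**2/(12182 + 27680/121) = 39204/(1501702/121) = 39204*(121/1501702) = 2371842/750851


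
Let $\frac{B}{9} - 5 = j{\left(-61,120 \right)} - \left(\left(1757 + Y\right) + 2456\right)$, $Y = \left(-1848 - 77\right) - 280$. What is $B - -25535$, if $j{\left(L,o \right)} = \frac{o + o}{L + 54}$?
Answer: $\frac{50396}{7} \approx 7199.4$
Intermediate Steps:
$j{\left(L,o \right)} = \frac{2 o}{54 + L}$
$Y = -2205$ ($Y = -1925 - 280 = -2205$)
$B = - \frac{128349}{7}$ ($B = 45 + 9 \left(2 \cdot 120 \frac{1}{54 - 61} - \left(\left(1757 - 2205\right) + 2456\right)\right) = 45 + 9 \left(2 \cdot 120 \frac{1}{-7} - \left(-448 + 2456\right)\right) = 45 + 9 \left(2 \cdot 120 \left(- \frac{1}{7}\right) - 2008\right) = 45 + 9 \left(- \frac{240}{7} - 2008\right) = 45 + 9 \left(- \frac{14296}{7}\right) = 45 - \frac{128664}{7} = - \frac{128349}{7} \approx -18336.0$)
$B - -25535 = - \frac{128349}{7} - -25535 = - \frac{128349}{7} + 25535 = \frac{50396}{7}$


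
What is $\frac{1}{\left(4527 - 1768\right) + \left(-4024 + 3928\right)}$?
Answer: $\frac{1}{2663} \approx 0.00037552$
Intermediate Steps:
$\frac{1}{\left(4527 - 1768\right) + \left(-4024 + 3928\right)} = \frac{1}{\left(4527 - 1768\right) - 96} = \frac{1}{2759 - 96} = \frac{1}{2663}$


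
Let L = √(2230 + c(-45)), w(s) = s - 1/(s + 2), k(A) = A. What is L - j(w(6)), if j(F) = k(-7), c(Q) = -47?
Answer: 7 + √2183 ≈ 53.723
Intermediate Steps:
w(s) = s - 1/(2 + s)
j(F) = -7
L = √2183 (L = √(2230 - 47) = √2183 ≈ 46.723)
L - j(w(6)) = √2183 - 1*(-7) = √2183 + 7 = 7 + √2183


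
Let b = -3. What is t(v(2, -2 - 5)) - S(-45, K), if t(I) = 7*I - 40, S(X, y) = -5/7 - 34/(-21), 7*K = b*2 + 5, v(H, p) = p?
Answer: -1888/21 ≈ -89.905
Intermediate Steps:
K = -⅐ (K = (-3*2 + 5)/7 = (-6 + 5)/7 = (⅐)*(-1) = -⅐ ≈ -0.14286)
S(X, y) = 19/21 (S(X, y) = -5*⅐ - 34*(-1/21) = -5/7 + 34/21 = 19/21)
t(I) = -40 + 7*I
t(v(2, -2 - 5)) - S(-45, K) = (-40 + 7*(-2 - 5)) - 1*19/21 = (-40 + 7*(-7)) - 19/21 = (-40 - 49) - 19/21 = -89 - 19/21 = -1888/21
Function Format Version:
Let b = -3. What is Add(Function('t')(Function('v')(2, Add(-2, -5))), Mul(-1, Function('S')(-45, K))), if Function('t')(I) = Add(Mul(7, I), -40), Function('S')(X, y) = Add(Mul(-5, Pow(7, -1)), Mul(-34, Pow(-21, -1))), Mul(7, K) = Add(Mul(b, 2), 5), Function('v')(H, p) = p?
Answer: Rational(-1888, 21) ≈ -89.905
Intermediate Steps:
K = Rational(-1, 7) (K = Mul(Rational(1, 7), Add(Mul(-3, 2), 5)) = Mul(Rational(1, 7), Add(-6, 5)) = Mul(Rational(1, 7), -1) = Rational(-1, 7) ≈ -0.14286)
Function('S')(X, y) = Rational(19, 21) (Function('S')(X, y) = Add(Mul(-5, Rational(1, 7)), Mul(-34, Rational(-1, 21))) = Add(Rational(-5, 7), Rational(34, 21)) = Rational(19, 21))
Function('t')(I) = Add(-40, Mul(7, I))
Add(Function('t')(Function('v')(2, Add(-2, -5))), Mul(-1, Function('S')(-45, K))) = Add(Add(-40, Mul(7, Add(-2, -5))), Mul(-1, Rational(19, 21))) = Add(Add(-40, Mul(7, -7)), Rational(-19, 21)) = Add(Add(-40, -49), Rational(-19, 21)) = Add(-89, Rational(-19, 21)) = Rational(-1888, 21)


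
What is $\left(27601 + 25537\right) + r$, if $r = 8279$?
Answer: $61417$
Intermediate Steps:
$\left(27601 + 25537\right) + r = \left(27601 + 25537\right) + 8279 = 53138 + 8279 = 61417$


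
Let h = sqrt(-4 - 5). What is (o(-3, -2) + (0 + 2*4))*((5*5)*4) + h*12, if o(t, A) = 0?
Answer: 800 + 36*I ≈ 800.0 + 36.0*I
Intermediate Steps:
h = 3*I (h = sqrt(-9) = 3*I ≈ 3.0*I)
(o(-3, -2) + (0 + 2*4))*((5*5)*4) + h*12 = (0 + (0 + 2*4))*((5*5)*4) + (3*I)*12 = (0 + (0 + 8))*(25*4) + 36*I = (0 + 8)*100 + 36*I = 8*100 + 36*I = 800 + 36*I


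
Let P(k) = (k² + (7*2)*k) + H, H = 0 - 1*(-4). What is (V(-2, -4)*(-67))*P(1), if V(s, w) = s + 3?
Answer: -1273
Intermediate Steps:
V(s, w) = 3 + s
H = 4 (H = 0 + 4 = 4)
P(k) = 4 + k² + 14*k (P(k) = (k² + (7*2)*k) + 4 = (k² + 14*k) + 4 = 4 + k² + 14*k)
(V(-2, -4)*(-67))*P(1) = ((3 - 2)*(-67))*(4 + 1² + 14*1) = (1*(-67))*(4 + 1 + 14) = -67*19 = -1273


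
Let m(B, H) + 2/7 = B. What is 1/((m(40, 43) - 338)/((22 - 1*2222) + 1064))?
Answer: 994/261 ≈ 3.8084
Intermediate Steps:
m(B, H) = -2/7 + B
1/((m(40, 43) - 338)/((22 - 1*2222) + 1064)) = 1/(((-2/7 + 40) - 338)/((22 - 1*2222) + 1064)) = 1/((278/7 - 338)/((22 - 2222) + 1064)) = 1/(-2088/(7*(-2200 + 1064))) = 1/(-2088/7/(-1136)) = 1/(-2088/7*(-1/1136)) = 1/(261/994) = 994/261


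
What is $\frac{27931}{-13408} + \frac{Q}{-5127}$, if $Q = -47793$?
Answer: $\frac{165868769}{22914272} \approx 7.2387$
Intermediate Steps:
$\frac{27931}{-13408} + \frac{Q}{-5127} = \frac{27931}{-13408} - \frac{47793}{-5127} = 27931 \left(- \frac{1}{13408}\right) - - \frac{15931}{1709} = - \frac{27931}{13408} + \frac{15931}{1709} = \frac{165868769}{22914272}$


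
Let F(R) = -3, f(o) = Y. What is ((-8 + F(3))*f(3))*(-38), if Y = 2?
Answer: 836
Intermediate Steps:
f(o) = 2
((-8 + F(3))*f(3))*(-38) = ((-8 - 3)*2)*(-38) = -11*2*(-38) = -22*(-38) = 836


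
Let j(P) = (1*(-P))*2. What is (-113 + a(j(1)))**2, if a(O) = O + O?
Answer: 13689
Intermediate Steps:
j(P) = -2*P (j(P) = -P*2 = -2*P)
a(O) = 2*O
(-113 + a(j(1)))**2 = (-113 + 2*(-2*1))**2 = (-113 + 2*(-2))**2 = (-113 - 4)**2 = (-117)**2 = 13689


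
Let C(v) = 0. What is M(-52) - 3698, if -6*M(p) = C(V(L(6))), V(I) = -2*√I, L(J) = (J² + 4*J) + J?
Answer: -3698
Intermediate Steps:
L(J) = J² + 5*J
M(p) = 0 (M(p) = -⅙*0 = 0)
M(-52) - 3698 = 0 - 3698 = -3698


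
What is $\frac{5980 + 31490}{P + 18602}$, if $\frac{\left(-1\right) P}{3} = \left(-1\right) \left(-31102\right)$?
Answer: $- \frac{18735}{37352} \approx -0.50158$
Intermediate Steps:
$P = -93306$ ($P = - 3 \left(\left(-1\right) \left(-31102\right)\right) = \left(-3\right) 31102 = -93306$)
$\frac{5980 + 31490}{P + 18602} = \frac{5980 + 31490}{-93306 + 18602} = \frac{37470}{-74704} = 37470 \left(- \frac{1}{74704}\right) = - \frac{18735}{37352}$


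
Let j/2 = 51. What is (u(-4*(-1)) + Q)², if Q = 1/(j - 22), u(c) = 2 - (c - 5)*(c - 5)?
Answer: 6561/6400 ≈ 1.0252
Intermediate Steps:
j = 102 (j = 2*51 = 102)
u(c) = 2 - (-5 + c)² (u(c) = 2 - (-5 + c)*(-5 + c) = 2 - (-5 + c)²)
Q = 1/80 (Q = 1/(102 - 22) = 1/80 ≈ 0.012500)
(u(-4*(-1)) + Q)² = ((2 - (-5 - 4*(-1))²) + 1/80)² = ((2 - (-5 + 4)²) + 1/80)² = ((2 - 1*(-1)²) + 1/80)² = ((2 - 1*1) + 1/80)² = ((2 - 1) + 1/80)² = (1 + 1/80)² = (81/80)² = 6561/6400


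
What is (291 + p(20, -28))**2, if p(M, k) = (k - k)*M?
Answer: 84681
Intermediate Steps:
p(M, k) = 0 (p(M, k) = 0*M = 0)
(291 + p(20, -28))**2 = (291 + 0)**2 = 291**2 = 84681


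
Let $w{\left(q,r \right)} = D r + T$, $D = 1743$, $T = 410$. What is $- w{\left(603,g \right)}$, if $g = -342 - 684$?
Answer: $1787908$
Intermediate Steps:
$g = -1026$ ($g = -342 - 684 = -1026$)
$w{\left(q,r \right)} = 410 + 1743 r$ ($w{\left(q,r \right)} = 1743 r + 410 = 410 + 1743 r$)
$- w{\left(603,g \right)} = - (410 + 1743 \left(-1026\right)) = - (410 - 1788318) = \left(-1\right) \left(-1787908\right) = 1787908$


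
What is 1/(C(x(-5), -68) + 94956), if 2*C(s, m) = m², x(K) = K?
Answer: 1/97268 ≈ 1.0281e-5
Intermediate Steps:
C(s, m) = m²/2
1/(C(x(-5), -68) + 94956) = 1/((½)*(-68)² + 94956) = 1/((½)*4624 + 94956) = 1/(2312 + 94956) = 1/97268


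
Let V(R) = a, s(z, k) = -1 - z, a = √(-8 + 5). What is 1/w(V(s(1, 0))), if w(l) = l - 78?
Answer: -26/2029 - I*√3/6087 ≈ -0.012814 - 0.00028455*I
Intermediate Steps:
a = I*√3 (a = √(-3) = I*√3 ≈ 1.732*I)
V(R) = I*√3
w(l) = -78 + l
1/w(V(s(1, 0))) = 1/(-78 + I*√3)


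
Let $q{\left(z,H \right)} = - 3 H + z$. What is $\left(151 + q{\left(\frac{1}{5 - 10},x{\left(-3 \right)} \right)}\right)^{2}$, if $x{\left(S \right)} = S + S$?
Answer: $\frac{712336}{25} \approx 28493.0$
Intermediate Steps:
$x{\left(S \right)} = 2 S$
$q{\left(z,H \right)} = z - 3 H$
$\left(151 + q{\left(\frac{1}{5 - 10},x{\left(-3 \right)} \right)}\right)^{2} = \left(151 + \left(\frac{1}{5 - 10} - 3 \cdot 2 \left(-3\right)\right)\right)^{2} = \left(151 + \left(\frac{1}{-5} - -18\right)\right)^{2} = \left(151 + \left(- \frac{1}{5} + 18\right)\right)^{2} = \left(151 + \frac{89}{5}\right)^{2} = \left(\frac{844}{5}\right)^{2} = \frac{712336}{25}$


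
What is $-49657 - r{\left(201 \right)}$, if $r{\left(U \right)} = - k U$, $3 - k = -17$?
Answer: $-45637$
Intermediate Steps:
$k = 20$ ($k = 3 - -17 = 3 + 17 = 20$)
$r{\left(U \right)} = - 20 U$ ($r{\left(U \right)} = \left(-1\right) 20 U = - 20 U$)
$-49657 - r{\left(201 \right)} = -49657 - \left(-20\right) 201 = -49657 - -4020 = -49657 + 4020 = -45637$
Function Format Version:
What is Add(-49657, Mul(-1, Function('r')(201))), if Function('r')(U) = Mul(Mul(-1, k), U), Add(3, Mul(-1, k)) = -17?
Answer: -45637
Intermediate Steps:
k = 20 (k = Add(3, Mul(-1, -17)) = Add(3, 17) = 20)
Function('r')(U) = Mul(-20, U) (Function('r')(U) = Mul(Mul(-1, 20), U) = Mul(-20, U))
Add(-49657, Mul(-1, Function('r')(201))) = Add(-49657, Mul(-1, Mul(-20, 201))) = Add(-49657, Mul(-1, -4020)) = Add(-49657, 4020) = -45637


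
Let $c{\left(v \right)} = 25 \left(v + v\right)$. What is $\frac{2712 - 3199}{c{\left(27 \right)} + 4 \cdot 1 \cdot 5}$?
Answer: $- \frac{487}{1370} \approx -0.35547$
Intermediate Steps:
$c{\left(v \right)} = 50 v$ ($c{\left(v \right)} = 25 \cdot 2 v = 50 v$)
$\frac{2712 - 3199}{c{\left(27 \right)} + 4 \cdot 1 \cdot 5} = \frac{2712 - 3199}{50 \cdot 27 + 4 \cdot 1 \cdot 5} = - \frac{487}{1350 + 4 \cdot 5} = - \frac{487}{1350 + 20} = - \frac{487}{1370}$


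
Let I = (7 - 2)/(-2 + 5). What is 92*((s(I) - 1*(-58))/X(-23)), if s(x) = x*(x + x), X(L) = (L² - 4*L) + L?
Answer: 88/9 ≈ 9.7778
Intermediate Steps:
I = 5/3 ≈ 1.6667
X(L) = L² - 3*L
s(x) = 2*x² (s(x) = x*(2*x) = 2*x²)
92*((s(I) - 1*(-58))/X(-23)) = 92*((2*(5/3)² - 1*(-58))/((-23*(-3 - 23)))) = 92*((2*(25/9) + 58)/((-23*(-26)))) = 92*((50/9 + 58)/598) = 92*((572/9)*(1/598)) = 92*(22/207) = 88/9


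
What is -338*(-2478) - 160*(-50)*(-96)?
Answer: 69564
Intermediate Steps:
-338*(-2478) - 160*(-50)*(-96) = 837564 - (-8000)*(-96) = 837564 - 1*768000 = 837564 - 768000 = 69564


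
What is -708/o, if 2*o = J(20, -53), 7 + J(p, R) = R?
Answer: 118/5 ≈ 23.600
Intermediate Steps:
J(p, R) = -7 + R
o = -30 (o = (-7 - 53)/2 = (1/2)*(-60) = -30)
-708/o = -708/(-30) = -708*(-1/30) = 118/5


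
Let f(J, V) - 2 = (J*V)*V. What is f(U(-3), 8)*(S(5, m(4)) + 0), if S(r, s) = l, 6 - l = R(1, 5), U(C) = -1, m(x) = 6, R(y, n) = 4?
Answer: -124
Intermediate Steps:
l = 2 (l = 6 - 1*4 = 6 - 4 = 2)
f(J, V) = 2 + J*V² (f(J, V) = 2 + (J*V)*V = 2 + J*V²)
S(r, s) = 2
f(U(-3), 8)*(S(5, m(4)) + 0) = (2 - 1*8²)*(2 + 0) = (2 - 1*64)*2 = (2 - 64)*2 = -62*2 = -124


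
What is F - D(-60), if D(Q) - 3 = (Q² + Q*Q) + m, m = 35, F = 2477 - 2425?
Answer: -7186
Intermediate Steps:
F = 52
D(Q) = 38 + 2*Q² (D(Q) = 3 + ((Q² + Q*Q) + 35) = 3 + ((Q² + Q²) + 35) = 3 + (2*Q² + 35) = 3 + (35 + 2*Q²) = 38 + 2*Q²)
F - D(-60) = 52 - (38 + 2*(-60)²) = 52 - (38 + 2*3600) = 52 - (38 + 7200) = 52 - 1*7238 = 52 - 7238 = -7186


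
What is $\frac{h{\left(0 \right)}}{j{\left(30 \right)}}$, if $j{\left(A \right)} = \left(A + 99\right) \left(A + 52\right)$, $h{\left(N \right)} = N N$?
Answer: $0$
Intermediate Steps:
$h{\left(N \right)} = N^{2}$
$j{\left(A \right)} = \left(52 + A\right) \left(99 + A\right)$ ($j{\left(A \right)} = \left(99 + A\right) \left(52 + A\right) = \left(52 + A\right) \left(99 + A\right)$)
$\frac{h{\left(0 \right)}}{j{\left(30 \right)}} = \frac{0^{2}}{5148 + 30^{2} + 151 \cdot 30} = \frac{0}{5148 + 900 + 4530} = \frac{0}{10578} = 0 \cdot \frac{1}{10578} = 0$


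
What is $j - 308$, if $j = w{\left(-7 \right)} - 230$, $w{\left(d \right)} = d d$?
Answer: $-489$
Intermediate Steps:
$w{\left(d \right)} = d^{2}$
$j = -181$ ($j = \left(-7\right)^{2} - 230 = 49 - 230 = -181$)
$j - 308 = -181 - 308 = -489$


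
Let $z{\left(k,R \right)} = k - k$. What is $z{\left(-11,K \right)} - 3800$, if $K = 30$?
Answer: $-3800$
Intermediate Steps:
$z{\left(k,R \right)} = 0$
$z{\left(-11,K \right)} - 3800 = 0 - 3800 = -3800$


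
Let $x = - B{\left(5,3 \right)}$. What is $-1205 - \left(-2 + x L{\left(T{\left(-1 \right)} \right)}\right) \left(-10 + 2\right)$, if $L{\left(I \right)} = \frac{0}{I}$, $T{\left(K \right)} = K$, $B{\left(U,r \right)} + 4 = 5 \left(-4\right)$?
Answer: $-1221$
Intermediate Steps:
$B{\left(U,r \right)} = -24$ ($B{\left(U,r \right)} = -4 + 5 \left(-4\right) = -4 - 20 = -24$)
$x = 24$ ($x = \left(-1\right) \left(-24\right) = 24$)
$L{\left(I \right)} = 0$
$-1205 - \left(-2 + x L{\left(T{\left(-1 \right)} \right)}\right) \left(-10 + 2\right) = -1205 - \left(-2 + 24 \cdot 0\right) \left(-10 + 2\right) = -1205 - \left(-2 + 0\right) \left(-8\right) = -1205 - \left(-2\right) \left(-8\right) = -1205 - 16 = -1221$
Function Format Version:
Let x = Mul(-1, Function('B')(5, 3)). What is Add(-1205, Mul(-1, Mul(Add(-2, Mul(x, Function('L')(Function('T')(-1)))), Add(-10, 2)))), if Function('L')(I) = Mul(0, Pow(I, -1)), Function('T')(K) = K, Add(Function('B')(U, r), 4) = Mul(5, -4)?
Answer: -1221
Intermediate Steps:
Function('B')(U, r) = -24 (Function('B')(U, r) = Add(-4, Mul(5, -4)) = Add(-4, -20) = -24)
x = 24 (x = Mul(-1, -24) = 24)
Function('L')(I) = 0
Add(-1205, Mul(-1, Mul(Add(-2, Mul(x, Function('L')(Function('T')(-1)))), Add(-10, 2)))) = Add(-1205, Mul(-1, Mul(Add(-2, Mul(24, 0)), Add(-10, 2)))) = Add(-1205, Mul(-1, Mul(Add(-2, 0), -8))) = Add(-1205, Mul(-1, Mul(-2, -8))) = Add(-1205, Mul(-1, 16)) = Add(-1205, -16) = -1221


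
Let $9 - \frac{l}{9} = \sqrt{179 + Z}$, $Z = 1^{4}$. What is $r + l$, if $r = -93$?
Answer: $-12 - 54 \sqrt{5} \approx -132.75$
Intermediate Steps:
$Z = 1$
$l = 81 - 54 \sqrt{5}$ ($l = 81 - 9 \sqrt{179 + 1} = 81 - 9 \sqrt{180} = 81 - 9 \cdot 6 \sqrt{5} = 81 - 54 \sqrt{5} \approx -39.748$)
$r + l = -93 + \left(81 - 54 \sqrt{5}\right) = -12 - 54 \sqrt{5}$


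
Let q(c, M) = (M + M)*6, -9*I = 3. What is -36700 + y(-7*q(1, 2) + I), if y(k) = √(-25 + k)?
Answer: -36700 + 2*I*√435/3 ≈ -36700.0 + 13.904*I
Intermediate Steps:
I = -⅓ (I = -⅑*3 = -⅓ ≈ -0.33333)
q(c, M) = 12*M (q(c, M) = (2*M)*6 = 12*M)
-36700 + y(-7*q(1, 2) + I) = -36700 + √(-25 + (-84*2 - ⅓)) = -36700 + √(-25 + (-7*24 - ⅓)) = -36700 + √(-25 + (-168 - ⅓)) = -36700 + √(-25 - 505/3) = -36700 + √(-580/3) = -36700 + 2*I*√435/3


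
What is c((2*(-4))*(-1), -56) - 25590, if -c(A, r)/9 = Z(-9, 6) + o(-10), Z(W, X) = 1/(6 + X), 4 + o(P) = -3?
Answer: -102111/4 ≈ -25528.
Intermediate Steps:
o(P) = -7 (o(P) = -4 - 3 = -7)
c(A, r) = 249/4 (c(A, r) = -9*(1/(6 + 6) - 7) = -9*(1/12 - 7) = -9*(-83/12) = 249/4)
c((2*(-4))*(-1), -56) - 25590 = 249/4 - 25590 = -102111/4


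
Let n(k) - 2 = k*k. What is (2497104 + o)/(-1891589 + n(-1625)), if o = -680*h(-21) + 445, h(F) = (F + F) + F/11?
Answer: 27801479/8239418 ≈ 3.3742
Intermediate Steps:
n(k) = 2 + k**2 (n(k) = 2 + k*k = 2 + k**2)
h(F) = 23*F/11 (h(F) = 2*F + F*(1/11) = 2*F + F/11 = 23*F/11)
o = 333335/11 (o = -15640*(-21)/11 + 445 = -680*(-483/11) + 445 = 328440/11 + 445 = 333335/11 ≈ 30303.)
(2497104 + o)/(-1891589 + n(-1625)) = (2497104 + 333335/11)/(-1891589 + (2 + (-1625)**2)) = 27801479/(11*(-1891589 + (2 + 2640625))) = 27801479/(11*(-1891589 + 2640627)) = (27801479/11)/749038 = (27801479/11)*(1/749038) = 27801479/8239418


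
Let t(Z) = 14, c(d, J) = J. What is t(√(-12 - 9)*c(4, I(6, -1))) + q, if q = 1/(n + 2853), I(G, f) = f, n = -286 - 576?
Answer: 27875/1991 ≈ 14.001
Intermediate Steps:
n = -862
q = 1/1991 (q = 1/(-862 + 2853) = 1/1991 ≈ 0.00050226)
t(√(-12 - 9)*c(4, I(6, -1))) + q = 14 + 1/1991 = 27875/1991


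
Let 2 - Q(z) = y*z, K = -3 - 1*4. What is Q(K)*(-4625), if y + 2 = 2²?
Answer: -74000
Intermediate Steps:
K = -7 (K = -3 - 4 = -7)
y = 2 (y = -2 + 2² = -2 + 4 = 2)
Q(z) = 2 - 2*z
Q(K)*(-4625) = (2 - 2*(-7))*(-4625) = (2 + 14)*(-4625) = 16*(-4625) = -74000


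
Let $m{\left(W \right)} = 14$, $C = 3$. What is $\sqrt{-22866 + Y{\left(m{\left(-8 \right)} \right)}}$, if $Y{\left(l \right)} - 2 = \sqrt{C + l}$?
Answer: $\sqrt{-22864 + \sqrt{17}} \approx 151.19 i$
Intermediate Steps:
$Y{\left(l \right)} = 2 + \sqrt{3 + l}$
$\sqrt{-22866 + Y{\left(m{\left(-8 \right)} \right)}} = \sqrt{-22866 + \left(2 + \sqrt{3 + 14}\right)} = \sqrt{-22866 + \left(2 + \sqrt{17}\right)} = \sqrt{-22864 + \sqrt{17}}$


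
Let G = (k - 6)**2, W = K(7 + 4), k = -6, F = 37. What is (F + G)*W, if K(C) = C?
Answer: 1991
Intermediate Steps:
W = 11 (W = 7 + 4 = 11)
G = 144 (G = (-6 - 6)**2 = (-12)**2 = 144)
(F + G)*W = (37 + 144)*11 = 181*11 = 1991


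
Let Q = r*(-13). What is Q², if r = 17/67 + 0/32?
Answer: 48841/4489 ≈ 10.880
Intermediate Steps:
r = 17/67 (r = 17*(1/67) + 0*(1/32) = 17/67 + 0 = 17/67 ≈ 0.25373)
Q = -221/67 (Q = (17/67)*(-13) = -221/67 ≈ -3.2985)
Q² = (-221/67)² = 48841/4489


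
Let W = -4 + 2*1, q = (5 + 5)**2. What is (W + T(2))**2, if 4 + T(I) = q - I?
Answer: 8464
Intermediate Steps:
q = 100 (q = 10**2 = 100)
T(I) = 96 - I (T(I) = -4 + (100 - I) = 96 - I)
W = -2 (W = -4 + 2 = -2)
(W + T(2))**2 = (-2 + (96 - 1*2))**2 = (-2 + (96 - 2))**2 = (-2 + 94)**2 = 92**2 = 8464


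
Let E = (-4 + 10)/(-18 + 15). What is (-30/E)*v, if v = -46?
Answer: -690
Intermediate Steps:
E = -2 (E = 6/(-3) = 6*(-⅓) = -2)
(-30/E)*v = -30/(-2)*(-46) = -30*(-½)*(-46) = 15*(-46) = -690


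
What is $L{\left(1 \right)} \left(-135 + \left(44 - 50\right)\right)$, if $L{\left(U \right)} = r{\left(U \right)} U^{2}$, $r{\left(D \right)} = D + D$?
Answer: $-282$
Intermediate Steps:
$r{\left(D \right)} = 2 D$
$L{\left(U \right)} = 2 U^{3}$ ($L{\left(U \right)} = 2 U U^{2} = 2 U^{3}$)
$L{\left(1 \right)} \left(-135 + \left(44 - 50\right)\right) = 2 \cdot 1^{3} \left(-135 + \left(44 - 50\right)\right) = 2 \cdot 1 \left(-135 - 6\right) = 2 \left(-141\right) = -282$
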